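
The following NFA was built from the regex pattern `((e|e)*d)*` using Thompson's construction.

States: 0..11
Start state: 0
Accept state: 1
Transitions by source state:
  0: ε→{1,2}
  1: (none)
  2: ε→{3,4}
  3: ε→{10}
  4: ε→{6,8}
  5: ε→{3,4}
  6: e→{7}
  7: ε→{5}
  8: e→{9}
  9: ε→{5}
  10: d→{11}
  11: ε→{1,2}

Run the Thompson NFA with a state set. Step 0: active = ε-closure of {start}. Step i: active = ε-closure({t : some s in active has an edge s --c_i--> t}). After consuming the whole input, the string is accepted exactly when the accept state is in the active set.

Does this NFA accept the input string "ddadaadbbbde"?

initial (ε-close {0}): {0,1,2,3,4,6,8,10}
'd' @ 1: {1,2,3,4,6,8,10,11}  [accepting]
'd' @ 2: {1,2,3,4,6,8,10,11}  [accepting]
'a' @ 3: {}  — state set empty
rest 'daadbbbde' ignored (set empty)
after full input: {}  (accept=1 not in)

Answer: REJECT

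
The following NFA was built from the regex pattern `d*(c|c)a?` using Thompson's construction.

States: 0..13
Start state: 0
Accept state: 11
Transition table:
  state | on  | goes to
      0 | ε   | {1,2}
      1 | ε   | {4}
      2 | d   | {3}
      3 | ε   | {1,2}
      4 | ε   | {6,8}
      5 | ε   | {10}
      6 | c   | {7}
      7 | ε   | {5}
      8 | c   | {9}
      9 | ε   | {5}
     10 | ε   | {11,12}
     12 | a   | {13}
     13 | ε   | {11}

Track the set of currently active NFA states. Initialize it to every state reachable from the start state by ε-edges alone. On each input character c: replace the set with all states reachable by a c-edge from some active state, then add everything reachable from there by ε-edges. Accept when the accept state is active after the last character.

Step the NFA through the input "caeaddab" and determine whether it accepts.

Answer: REJECT

Trace:
S₀ = ε-closure({0}) = {0,1,2,4,6,8}
'c' @ 1: {5,7,9,10,11,12}  [accepting]
'a' @ 2: {11,13}  [accepting]
'e' @ 3: {}  — dead — no transitions
rest 'addab' ignored (set empty)
final: {}; accept 11 not in set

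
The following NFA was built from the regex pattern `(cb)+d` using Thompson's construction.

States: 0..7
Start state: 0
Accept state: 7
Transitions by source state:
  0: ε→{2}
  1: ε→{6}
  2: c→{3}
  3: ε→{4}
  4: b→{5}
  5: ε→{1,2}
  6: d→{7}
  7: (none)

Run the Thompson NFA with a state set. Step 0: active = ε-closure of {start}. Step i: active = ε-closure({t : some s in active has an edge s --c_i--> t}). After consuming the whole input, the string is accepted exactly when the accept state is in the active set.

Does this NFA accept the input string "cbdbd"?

S₀ = ε-closure({0}) = {0,2}
'c' @ 1: {3,4}
'b' @ 2: {1,2,5,6}
'd' @ 3: {7}  ✓accept
'b' @ 4: {}  — no active states
rest 'd' ignored (set empty)
end set {} — state 7 not in

Answer: REJECT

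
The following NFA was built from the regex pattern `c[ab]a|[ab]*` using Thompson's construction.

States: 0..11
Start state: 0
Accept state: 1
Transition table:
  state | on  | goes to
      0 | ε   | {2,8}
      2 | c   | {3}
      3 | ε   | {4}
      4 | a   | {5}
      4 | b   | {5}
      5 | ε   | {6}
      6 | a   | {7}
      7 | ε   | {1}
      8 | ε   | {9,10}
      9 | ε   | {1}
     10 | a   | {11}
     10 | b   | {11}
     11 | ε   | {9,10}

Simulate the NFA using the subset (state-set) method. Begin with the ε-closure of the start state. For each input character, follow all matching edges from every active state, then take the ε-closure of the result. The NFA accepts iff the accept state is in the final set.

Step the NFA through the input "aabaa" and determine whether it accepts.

Answer: ACCEPT

Derivation:
initial (ε-close {0}): {0,1,2,8,9,10}
'a' @ 1: {1,9,10,11}  ✓accept
'a' @ 2: {1,9,10,11}  ✓accept
'b' @ 3: {1,9,10,11}  ✓accept
'a' @ 4: {1,9,10,11}  ✓accept
'a' @ 5: {1,9,10,11}  ✓accept
final: {1,9,10,11}; accept 1 in set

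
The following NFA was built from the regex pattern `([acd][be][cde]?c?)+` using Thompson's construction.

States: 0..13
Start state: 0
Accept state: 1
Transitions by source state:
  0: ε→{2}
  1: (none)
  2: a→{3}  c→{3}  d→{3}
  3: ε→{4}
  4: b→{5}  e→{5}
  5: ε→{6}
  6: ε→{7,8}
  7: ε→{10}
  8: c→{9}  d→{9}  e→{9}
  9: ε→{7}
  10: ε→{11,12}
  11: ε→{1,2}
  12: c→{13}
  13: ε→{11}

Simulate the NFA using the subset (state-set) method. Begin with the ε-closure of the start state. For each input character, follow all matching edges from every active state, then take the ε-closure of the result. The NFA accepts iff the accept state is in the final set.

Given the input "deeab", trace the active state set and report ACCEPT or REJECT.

Answer: ACCEPT

Steps:
start: ε-closure({0}) = {0,2}
'd' @ 1: {3,4}
'e' @ 2: {1,2,5,6,7,8,10,11,12}  ✓accept
'e' @ 3: {1,2,7,9,10,11,12}  ✓accept
'a' @ 4: {3,4}
'b' @ 5: {1,2,5,6,7,8,10,11,12}  ✓accept
final: {1,2,5,6,7,8,10,11,12}; accept 1 in set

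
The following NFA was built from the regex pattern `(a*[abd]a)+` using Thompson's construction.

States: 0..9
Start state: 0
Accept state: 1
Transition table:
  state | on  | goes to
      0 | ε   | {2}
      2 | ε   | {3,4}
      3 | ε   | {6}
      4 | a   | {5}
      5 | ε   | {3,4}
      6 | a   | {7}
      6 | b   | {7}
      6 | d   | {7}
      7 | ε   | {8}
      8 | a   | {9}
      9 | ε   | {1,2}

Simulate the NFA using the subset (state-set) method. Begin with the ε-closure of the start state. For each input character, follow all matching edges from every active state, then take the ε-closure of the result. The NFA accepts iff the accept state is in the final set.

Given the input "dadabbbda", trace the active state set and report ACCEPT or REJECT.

S₀ = ε-closure({0}) = {0,2,3,4,6}
'd' @ 1: {7,8}
'a' @ 2: {1,2,3,4,6,9}  ✓accept
'd' @ 3: {7,8}
'a' @ 4: {1,2,3,4,6,9}  ✓accept
'b' @ 5: {7,8}
'b' @ 6: {}  — no active states
rest 'bda' ignored (set empty)
end set {} — state 1 not in

Answer: REJECT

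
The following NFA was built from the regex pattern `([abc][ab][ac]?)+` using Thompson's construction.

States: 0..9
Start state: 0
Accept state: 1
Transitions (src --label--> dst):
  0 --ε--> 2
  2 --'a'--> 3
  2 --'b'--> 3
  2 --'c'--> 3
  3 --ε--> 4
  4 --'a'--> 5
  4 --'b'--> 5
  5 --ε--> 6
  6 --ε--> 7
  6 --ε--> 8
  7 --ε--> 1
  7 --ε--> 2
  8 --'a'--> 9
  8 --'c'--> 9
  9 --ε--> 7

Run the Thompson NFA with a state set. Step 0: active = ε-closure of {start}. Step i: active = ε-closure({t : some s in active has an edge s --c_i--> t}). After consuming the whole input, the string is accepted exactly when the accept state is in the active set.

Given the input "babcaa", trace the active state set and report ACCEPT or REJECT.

initial (ε-close {0}): {0,2}
'b' @ 1: {3,4}
'a' @ 2: {1,2,5,6,7,8}  (accept∈set)
'b' @ 3: {3,4}
'c' @ 4: {}  — dead — no transitions
rest 'aa' ignored (set empty)
after full input: {}  (accept=1 not in)

Answer: REJECT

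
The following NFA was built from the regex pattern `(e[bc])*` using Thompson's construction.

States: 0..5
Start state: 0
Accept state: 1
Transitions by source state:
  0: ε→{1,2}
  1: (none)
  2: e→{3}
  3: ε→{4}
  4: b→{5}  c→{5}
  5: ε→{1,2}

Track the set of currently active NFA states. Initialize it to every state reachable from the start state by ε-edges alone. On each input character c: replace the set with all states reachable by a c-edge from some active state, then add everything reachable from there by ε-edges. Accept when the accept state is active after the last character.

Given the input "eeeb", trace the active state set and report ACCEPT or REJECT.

Answer: REJECT

Steps:
S₀ = ε-closure({0}) = {0,1,2}
'e' @ 1: {3,4}
'e' @ 2: {}  — state set empty
rest 'eb' ignored (set empty)
final: {}; accept 1 not in set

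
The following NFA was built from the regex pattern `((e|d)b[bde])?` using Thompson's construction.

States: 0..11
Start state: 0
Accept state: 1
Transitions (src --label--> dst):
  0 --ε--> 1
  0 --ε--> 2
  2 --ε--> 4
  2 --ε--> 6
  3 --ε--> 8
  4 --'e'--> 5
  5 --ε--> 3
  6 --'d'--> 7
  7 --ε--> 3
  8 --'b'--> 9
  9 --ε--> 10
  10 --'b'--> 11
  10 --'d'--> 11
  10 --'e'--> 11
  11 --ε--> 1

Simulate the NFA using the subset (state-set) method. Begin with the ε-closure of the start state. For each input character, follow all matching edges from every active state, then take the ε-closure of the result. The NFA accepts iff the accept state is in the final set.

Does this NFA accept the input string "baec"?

Answer: REJECT

Trace:
start: ε-closure({0}) = {0,1,2,4,6}
'b' @ 1: {}  — dead — no transitions
rest 'aec' ignored (set empty)
end set {} — state 1 not in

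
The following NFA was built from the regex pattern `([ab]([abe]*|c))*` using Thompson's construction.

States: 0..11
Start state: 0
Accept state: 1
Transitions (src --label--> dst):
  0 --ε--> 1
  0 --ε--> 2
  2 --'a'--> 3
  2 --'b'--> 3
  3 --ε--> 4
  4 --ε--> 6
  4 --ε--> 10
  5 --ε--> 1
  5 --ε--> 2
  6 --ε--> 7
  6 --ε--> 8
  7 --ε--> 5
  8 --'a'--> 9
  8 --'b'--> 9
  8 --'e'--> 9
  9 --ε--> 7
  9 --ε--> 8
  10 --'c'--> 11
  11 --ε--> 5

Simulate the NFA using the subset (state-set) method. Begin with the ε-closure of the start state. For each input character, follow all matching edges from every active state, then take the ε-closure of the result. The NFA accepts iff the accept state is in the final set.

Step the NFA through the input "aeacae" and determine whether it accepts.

Answer: ACCEPT

Derivation:
initial (ε-close {0}): {0,1,2}
'a' @ 1: {1,2,3,4,5,6,7,8,10}  (accept∈set)
'e' @ 2: {1,2,5,7,8,9}  (accept∈set)
'a' @ 3: {1,2,3,4,5,6,7,8,9,10}  (accept∈set)
'c' @ 4: {1,2,5,11}  (accept∈set)
'a' @ 5: {1,2,3,4,5,6,7,8,10}  (accept∈set)
'e' @ 6: {1,2,5,7,8,9}  (accept∈set)
after full input: {1,2,5,7,8,9}  (accept=1 in)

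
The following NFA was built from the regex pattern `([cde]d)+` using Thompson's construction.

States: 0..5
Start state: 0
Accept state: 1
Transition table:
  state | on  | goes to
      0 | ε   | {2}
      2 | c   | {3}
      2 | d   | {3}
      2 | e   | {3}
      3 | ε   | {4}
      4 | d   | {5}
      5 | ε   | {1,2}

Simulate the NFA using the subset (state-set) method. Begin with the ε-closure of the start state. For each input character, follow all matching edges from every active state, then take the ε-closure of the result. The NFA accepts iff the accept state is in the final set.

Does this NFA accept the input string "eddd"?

Answer: ACCEPT

Trace:
initial (ε-close {0}): {0,2}
'e' @ 1: {3,4}
'd' @ 2: {1,2,5}  [accepting]
'd' @ 3: {3,4}
'd' @ 4: {1,2,5}  [accepting]
end set {1,2,5} — state 1 in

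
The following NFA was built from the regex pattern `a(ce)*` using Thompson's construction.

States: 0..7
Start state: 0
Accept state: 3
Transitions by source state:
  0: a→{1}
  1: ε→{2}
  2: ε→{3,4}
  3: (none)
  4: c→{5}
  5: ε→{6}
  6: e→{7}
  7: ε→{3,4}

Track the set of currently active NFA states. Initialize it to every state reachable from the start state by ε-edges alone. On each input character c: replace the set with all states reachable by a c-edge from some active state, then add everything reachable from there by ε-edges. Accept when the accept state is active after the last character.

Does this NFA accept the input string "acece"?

Answer: ACCEPT

Steps:
start: ε-closure({0}) = {0}
'a' @ 1: {1,2,3,4}  (accept∈set)
'c' @ 2: {5,6}
'e' @ 3: {3,4,7}  (accept∈set)
'c' @ 4: {5,6}
'e' @ 5: {3,4,7}  (accept∈set)
after full input: {3,4,7}  (accept=3 in)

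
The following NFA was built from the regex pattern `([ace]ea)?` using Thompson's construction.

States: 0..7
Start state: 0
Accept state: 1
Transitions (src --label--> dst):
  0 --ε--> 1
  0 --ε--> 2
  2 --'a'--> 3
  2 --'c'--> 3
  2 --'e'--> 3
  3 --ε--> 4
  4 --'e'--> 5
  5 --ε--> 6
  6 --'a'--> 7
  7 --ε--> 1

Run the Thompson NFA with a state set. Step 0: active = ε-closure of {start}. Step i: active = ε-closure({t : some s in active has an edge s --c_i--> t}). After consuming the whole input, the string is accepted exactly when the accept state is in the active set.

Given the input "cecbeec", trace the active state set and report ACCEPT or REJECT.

Answer: REJECT

Steps:
start: ε-closure({0}) = {0,1,2}
'c' @ 1: {3,4}
'e' @ 2: {5,6}
'c' @ 3: {}  — state set empty
rest 'beec' ignored (set empty)
after full input: {}  (accept=1 not in)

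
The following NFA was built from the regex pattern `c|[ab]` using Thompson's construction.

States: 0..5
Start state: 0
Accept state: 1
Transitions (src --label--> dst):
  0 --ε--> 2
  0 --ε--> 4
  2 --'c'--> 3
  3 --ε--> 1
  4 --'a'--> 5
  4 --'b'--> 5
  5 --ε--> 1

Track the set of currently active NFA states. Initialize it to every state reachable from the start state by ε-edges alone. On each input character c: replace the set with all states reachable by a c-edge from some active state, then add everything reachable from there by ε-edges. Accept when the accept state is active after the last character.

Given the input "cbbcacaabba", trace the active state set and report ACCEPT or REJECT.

S₀ = ε-closure({0}) = {0,2,4}
'c' @ 1: {1,3}  [accepting]
'b' @ 2: {}  — dead — no transitions
rest 'bcacaabba' ignored (set empty)
after full input: {}  (accept=1 not in)

Answer: REJECT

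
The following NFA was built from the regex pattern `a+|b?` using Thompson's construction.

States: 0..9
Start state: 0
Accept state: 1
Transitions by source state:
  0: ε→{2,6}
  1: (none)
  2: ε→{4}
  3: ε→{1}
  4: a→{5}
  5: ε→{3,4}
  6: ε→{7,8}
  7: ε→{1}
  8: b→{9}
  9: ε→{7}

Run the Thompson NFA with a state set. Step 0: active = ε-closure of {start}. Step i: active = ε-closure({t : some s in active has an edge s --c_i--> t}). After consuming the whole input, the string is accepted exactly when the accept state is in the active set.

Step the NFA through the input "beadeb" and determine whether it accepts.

S₀ = ε-closure({0}) = {0,1,2,4,6,7,8}
'b' @ 1: {1,7,9}  [accepting]
'e' @ 2: {}  — dead — no transitions
rest 'adeb' ignored (set empty)
after full input: {}  (accept=1 not in)

Answer: REJECT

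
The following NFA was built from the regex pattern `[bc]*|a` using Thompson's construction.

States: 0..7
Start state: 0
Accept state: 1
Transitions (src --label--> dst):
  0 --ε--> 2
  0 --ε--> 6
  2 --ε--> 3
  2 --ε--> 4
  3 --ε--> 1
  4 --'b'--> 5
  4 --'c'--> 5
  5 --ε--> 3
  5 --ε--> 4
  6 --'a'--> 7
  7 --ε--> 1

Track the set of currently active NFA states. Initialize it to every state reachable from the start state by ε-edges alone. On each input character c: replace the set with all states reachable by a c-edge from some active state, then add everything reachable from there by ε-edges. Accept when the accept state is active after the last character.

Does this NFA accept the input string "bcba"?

S₀ = ε-closure({0}) = {0,1,2,3,4,6}
'b' @ 1: {1,3,4,5}  (accept∈set)
'c' @ 2: {1,3,4,5}  (accept∈set)
'b' @ 3: {1,3,4,5}  (accept∈set)
'a' @ 4: {}  — dead — no transitions
final: {}; accept 1 not in set

Answer: REJECT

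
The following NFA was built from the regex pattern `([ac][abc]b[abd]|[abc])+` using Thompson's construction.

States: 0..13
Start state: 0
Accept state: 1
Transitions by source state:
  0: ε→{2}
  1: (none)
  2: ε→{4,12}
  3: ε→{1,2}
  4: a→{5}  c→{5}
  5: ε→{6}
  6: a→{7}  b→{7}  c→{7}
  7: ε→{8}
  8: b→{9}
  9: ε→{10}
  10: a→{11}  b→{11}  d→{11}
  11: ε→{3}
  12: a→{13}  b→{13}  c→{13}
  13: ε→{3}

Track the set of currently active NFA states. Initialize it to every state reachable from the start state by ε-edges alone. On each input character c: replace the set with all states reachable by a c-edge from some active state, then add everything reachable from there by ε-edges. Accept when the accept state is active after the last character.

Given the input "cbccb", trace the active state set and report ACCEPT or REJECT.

start: ε-closure({0}) = {0,2,4,12}
'c' @ 1: {1,2,3,4,5,6,12,13}  (accept∈set)
'b' @ 2: {1,2,3,4,7,8,12,13}  (accept∈set)
'c' @ 3: {1,2,3,4,5,6,12,13}  (accept∈set)
'c' @ 4: {1,2,3,4,5,6,7,8,12,13}  (accept∈set)
'b' @ 5: {1,2,3,4,7,8,9,10,12,13}  (accept∈set)
after full input: {1,2,3,4,7,8,9,10,12,13}  (accept=1 in)

Answer: ACCEPT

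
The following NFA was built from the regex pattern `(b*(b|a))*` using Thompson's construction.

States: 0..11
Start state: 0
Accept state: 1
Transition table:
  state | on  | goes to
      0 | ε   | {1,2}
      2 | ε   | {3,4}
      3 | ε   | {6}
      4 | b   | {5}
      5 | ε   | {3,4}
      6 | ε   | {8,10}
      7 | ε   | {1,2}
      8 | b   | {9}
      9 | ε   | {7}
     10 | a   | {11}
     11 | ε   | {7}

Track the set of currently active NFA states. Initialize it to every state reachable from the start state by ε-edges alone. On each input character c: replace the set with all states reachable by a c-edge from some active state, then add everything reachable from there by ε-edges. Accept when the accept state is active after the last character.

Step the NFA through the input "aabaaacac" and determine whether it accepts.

start: ε-closure({0}) = {0,1,2,3,4,6,8,10}
'a' @ 1: {1,2,3,4,6,7,8,10,11}  [accepting]
'a' @ 2: {1,2,3,4,6,7,8,10,11}  [accepting]
'b' @ 3: {1,2,3,4,5,6,7,8,9,10}  [accepting]
'a' @ 4: {1,2,3,4,6,7,8,10,11}  [accepting]
'a' @ 5: {1,2,3,4,6,7,8,10,11}  [accepting]
'a' @ 6: {1,2,3,4,6,7,8,10,11}  [accepting]
'c' @ 7: {}  — dead — no transitions
rest 'ac' ignored (set empty)
end set {} — state 1 not in

Answer: REJECT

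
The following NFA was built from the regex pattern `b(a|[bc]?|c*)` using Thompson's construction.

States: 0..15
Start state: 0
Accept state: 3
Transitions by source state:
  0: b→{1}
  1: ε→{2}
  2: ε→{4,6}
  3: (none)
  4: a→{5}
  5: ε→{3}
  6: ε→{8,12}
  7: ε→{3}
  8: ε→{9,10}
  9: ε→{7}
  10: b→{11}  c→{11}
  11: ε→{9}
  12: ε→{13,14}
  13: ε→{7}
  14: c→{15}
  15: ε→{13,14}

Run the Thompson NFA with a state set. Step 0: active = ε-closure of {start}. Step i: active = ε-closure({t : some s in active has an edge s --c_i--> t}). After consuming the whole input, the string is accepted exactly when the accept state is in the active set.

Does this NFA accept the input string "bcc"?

start: ε-closure({0}) = {0}
'b' @ 1: {1,2,3,4,6,7,8,9,10,12,13,14}  ✓accept
'c' @ 2: {3,7,9,11,13,14,15}  ✓accept
'c' @ 3: {3,7,13,14,15}  ✓accept
after full input: {3,7,13,14,15}  (accept=3 in)

Answer: ACCEPT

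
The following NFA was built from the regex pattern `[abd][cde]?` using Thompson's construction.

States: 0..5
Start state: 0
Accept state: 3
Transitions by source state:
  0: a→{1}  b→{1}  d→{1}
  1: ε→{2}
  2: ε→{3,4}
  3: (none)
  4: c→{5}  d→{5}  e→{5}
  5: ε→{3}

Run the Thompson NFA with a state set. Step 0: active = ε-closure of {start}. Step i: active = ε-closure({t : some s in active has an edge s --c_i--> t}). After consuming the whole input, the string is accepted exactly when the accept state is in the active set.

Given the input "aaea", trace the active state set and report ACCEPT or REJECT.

Answer: REJECT

Steps:
initial (ε-close {0}): {0}
'a' @ 1: {1,2,3,4}  (accept∈set)
'a' @ 2: {}  — no active states
rest 'ea' ignored (set empty)
after full input: {}  (accept=3 not in)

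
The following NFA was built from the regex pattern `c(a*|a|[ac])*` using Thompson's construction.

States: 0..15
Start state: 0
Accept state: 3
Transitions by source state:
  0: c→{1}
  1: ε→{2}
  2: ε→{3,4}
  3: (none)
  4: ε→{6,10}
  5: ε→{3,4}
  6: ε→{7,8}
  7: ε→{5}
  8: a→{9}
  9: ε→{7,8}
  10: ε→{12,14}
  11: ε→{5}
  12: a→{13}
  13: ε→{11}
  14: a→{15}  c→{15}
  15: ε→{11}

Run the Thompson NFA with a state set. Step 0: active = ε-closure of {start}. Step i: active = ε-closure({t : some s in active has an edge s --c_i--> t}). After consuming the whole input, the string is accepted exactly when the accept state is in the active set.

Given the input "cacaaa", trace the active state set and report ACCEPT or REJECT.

S₀ = ε-closure({0}) = {0}
'c' @ 1: {1,2,3,4,5,6,7,8,10,12,14}  [accepting]
'a' @ 2: {3,4,5,6,7,8,9,10,11,12,13,14,15}  [accepting]
'c' @ 3: {3,4,5,6,7,8,10,11,12,14,15}  [accepting]
'a' @ 4: {3,4,5,6,7,8,9,10,11,12,13,14,15}  [accepting]
'a' @ 5: {3,4,5,6,7,8,9,10,11,12,13,14,15}  [accepting]
'a' @ 6: {3,4,5,6,7,8,9,10,11,12,13,14,15}  [accepting]
final: {3,4,5,6,7,8,9,10,11,12,13,14,15}; accept 3 in set

Answer: ACCEPT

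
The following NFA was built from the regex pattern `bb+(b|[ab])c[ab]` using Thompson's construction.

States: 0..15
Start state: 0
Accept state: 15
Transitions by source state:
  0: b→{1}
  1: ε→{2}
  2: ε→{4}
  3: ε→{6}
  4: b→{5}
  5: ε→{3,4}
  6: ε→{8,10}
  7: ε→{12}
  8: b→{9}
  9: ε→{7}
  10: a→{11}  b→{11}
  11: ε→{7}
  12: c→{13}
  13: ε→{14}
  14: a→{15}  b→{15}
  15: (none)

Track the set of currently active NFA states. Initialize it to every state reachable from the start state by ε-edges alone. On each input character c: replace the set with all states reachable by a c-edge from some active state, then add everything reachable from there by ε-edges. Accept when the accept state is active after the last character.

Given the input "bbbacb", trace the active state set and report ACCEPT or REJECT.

start: ε-closure({0}) = {0}
'b' @ 1: {1,2,4}
'b' @ 2: {3,4,5,6,8,10}
'b' @ 3: {3,4,5,6,7,8,9,10,11,12}
'a' @ 4: {7,11,12}
'c' @ 5: {13,14}
'b' @ 6: {15}  ✓accept
after full input: {15}  (accept=15 in)

Answer: ACCEPT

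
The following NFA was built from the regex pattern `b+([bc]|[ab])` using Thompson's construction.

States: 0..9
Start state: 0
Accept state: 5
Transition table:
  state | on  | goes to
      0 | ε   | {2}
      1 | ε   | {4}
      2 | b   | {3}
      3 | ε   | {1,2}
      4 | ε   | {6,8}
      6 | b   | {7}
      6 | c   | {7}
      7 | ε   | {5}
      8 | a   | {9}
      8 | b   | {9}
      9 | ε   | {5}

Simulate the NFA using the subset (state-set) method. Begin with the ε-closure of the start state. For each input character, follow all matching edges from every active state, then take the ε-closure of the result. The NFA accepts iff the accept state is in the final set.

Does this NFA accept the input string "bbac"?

Answer: REJECT

Steps:
initial (ε-close {0}): {0,2}
'b' @ 1: {1,2,3,4,6,8}
'b' @ 2: {1,2,3,4,5,6,7,8,9}  [accepting]
'a' @ 3: {5,9}  [accepting]
'c' @ 4: {}  — state set empty
after full input: {}  (accept=5 not in)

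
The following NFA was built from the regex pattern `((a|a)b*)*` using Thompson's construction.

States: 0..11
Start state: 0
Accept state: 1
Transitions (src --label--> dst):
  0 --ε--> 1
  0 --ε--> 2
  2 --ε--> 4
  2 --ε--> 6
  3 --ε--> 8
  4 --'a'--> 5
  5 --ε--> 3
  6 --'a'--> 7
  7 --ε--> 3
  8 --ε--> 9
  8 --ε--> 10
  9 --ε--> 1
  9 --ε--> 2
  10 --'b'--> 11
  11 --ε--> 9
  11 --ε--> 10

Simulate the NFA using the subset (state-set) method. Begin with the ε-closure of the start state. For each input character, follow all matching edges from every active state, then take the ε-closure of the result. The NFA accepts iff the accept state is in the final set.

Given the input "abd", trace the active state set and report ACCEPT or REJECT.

Answer: REJECT

Derivation:
S₀ = ε-closure({0}) = {0,1,2,4,6}
'a' @ 1: {1,2,3,4,5,6,7,8,9,10}  (accept∈set)
'b' @ 2: {1,2,4,6,9,10,11}  (accept∈set)
'd' @ 3: {}  — no active states
final: {}; accept 1 not in set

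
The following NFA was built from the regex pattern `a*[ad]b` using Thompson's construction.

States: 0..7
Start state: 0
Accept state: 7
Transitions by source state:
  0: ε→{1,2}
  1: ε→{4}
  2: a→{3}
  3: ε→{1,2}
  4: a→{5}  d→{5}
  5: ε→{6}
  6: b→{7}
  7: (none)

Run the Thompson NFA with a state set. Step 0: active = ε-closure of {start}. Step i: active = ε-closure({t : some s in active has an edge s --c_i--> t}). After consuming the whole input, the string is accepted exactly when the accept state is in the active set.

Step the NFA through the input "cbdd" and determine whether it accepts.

Answer: REJECT

Trace:
start: ε-closure({0}) = {0,1,2,4}
'c' @ 1: {}  — state set empty
rest 'bdd' ignored (set empty)
end set {} — state 7 not in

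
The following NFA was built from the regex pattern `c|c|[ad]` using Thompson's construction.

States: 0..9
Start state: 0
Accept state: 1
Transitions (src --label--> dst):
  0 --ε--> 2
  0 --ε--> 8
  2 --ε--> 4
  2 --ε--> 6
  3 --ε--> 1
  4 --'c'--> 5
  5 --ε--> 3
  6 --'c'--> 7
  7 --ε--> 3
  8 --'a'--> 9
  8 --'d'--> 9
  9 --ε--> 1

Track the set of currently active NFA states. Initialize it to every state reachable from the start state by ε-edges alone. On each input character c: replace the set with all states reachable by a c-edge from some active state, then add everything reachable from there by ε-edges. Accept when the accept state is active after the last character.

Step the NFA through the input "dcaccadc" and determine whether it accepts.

start: ε-closure({0}) = {0,2,4,6,8}
'd' @ 1: {1,9}  (accept∈set)
'c' @ 2: {}  — state set empty
rest 'accadc' ignored (set empty)
after full input: {}  (accept=1 not in)

Answer: REJECT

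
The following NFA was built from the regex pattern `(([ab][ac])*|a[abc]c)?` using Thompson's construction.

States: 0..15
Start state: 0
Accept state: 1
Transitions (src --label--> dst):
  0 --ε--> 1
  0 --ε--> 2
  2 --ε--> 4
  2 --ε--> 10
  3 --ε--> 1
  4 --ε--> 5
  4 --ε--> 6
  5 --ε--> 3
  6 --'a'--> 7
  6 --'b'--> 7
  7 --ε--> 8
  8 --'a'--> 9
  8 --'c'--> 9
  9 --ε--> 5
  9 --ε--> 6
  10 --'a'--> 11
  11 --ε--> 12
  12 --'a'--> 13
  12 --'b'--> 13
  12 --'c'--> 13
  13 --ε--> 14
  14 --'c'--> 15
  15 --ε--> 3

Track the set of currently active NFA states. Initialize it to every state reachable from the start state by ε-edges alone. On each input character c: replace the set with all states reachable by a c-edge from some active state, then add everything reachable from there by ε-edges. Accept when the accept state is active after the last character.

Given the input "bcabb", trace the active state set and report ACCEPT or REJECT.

Answer: REJECT

Trace:
initial (ε-close {0}): {0,1,2,3,4,5,6,10}
'b' @ 1: {7,8}
'c' @ 2: {1,3,5,6,9}  (accept∈set)
'a' @ 3: {7,8}
'b' @ 4: {}  — dead — no transitions
rest 'b' ignored (set empty)
final: {}; accept 1 not in set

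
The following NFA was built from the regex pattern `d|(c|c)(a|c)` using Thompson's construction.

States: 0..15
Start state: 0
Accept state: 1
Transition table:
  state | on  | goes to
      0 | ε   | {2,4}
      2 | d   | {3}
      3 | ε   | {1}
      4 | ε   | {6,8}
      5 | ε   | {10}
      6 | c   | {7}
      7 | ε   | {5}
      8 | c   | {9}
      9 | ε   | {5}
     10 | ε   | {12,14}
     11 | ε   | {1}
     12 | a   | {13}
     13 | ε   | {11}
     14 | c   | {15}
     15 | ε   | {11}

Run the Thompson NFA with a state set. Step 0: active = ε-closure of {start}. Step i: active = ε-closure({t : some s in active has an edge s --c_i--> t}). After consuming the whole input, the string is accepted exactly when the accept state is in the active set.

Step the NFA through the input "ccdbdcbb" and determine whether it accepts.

start: ε-closure({0}) = {0,2,4,6,8}
'c' @ 1: {5,7,9,10,12,14}
'c' @ 2: {1,11,15}  (accept∈set)
'd' @ 3: {}  — state set empty
rest 'bdcbb' ignored (set empty)
after full input: {}  (accept=1 not in)

Answer: REJECT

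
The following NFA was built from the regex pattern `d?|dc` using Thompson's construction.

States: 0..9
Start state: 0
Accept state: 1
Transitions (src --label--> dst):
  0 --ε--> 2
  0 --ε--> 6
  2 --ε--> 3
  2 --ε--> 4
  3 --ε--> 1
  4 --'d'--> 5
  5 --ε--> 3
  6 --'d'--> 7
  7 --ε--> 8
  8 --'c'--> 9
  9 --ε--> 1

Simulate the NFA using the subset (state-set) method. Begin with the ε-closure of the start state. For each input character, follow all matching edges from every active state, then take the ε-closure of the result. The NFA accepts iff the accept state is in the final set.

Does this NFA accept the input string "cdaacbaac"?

Answer: REJECT

Derivation:
S₀ = ε-closure({0}) = {0,1,2,3,4,6}
'c' @ 1: {}  — no active states
rest 'daacbaac' ignored (set empty)
after full input: {}  (accept=1 not in)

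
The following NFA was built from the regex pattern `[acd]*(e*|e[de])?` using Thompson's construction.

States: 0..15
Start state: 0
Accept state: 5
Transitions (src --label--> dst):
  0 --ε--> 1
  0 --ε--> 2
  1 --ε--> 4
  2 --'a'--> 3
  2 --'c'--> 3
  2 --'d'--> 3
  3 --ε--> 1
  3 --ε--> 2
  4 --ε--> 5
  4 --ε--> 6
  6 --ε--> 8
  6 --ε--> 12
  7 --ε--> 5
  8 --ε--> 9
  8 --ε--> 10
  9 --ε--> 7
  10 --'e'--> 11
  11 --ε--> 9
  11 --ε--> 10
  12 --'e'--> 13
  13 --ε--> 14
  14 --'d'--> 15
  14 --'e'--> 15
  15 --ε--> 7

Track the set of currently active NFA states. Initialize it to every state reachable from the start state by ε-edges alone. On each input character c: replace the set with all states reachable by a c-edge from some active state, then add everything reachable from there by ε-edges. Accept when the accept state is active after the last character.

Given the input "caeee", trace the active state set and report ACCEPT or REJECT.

Answer: ACCEPT

Derivation:
start: ε-closure({0}) = {0,1,2,4,5,6,7,8,9,10,12}
'c' @ 1: {1,2,3,4,5,6,7,8,9,10,12}  (accept∈set)
'a' @ 2: {1,2,3,4,5,6,7,8,9,10,12}  (accept∈set)
'e' @ 3: {5,7,9,10,11,13,14}  (accept∈set)
'e' @ 4: {5,7,9,10,11,15}  (accept∈set)
'e' @ 5: {5,7,9,10,11}  (accept∈set)
after full input: {5,7,9,10,11}  (accept=5 in)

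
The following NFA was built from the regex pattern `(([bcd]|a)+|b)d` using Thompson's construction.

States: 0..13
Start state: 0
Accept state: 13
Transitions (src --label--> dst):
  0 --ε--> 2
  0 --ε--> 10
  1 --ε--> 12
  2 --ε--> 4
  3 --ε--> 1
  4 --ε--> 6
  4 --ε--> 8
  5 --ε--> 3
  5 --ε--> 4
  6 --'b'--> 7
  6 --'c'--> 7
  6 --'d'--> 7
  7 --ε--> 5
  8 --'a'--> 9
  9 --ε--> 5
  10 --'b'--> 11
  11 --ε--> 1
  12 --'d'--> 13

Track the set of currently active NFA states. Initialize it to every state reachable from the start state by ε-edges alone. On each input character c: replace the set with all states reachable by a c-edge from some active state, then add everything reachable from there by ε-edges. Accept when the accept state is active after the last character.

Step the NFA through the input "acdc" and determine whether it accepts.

Answer: REJECT

Steps:
initial (ε-close {0}): {0,2,4,6,8,10}
'a' @ 1: {1,3,4,5,6,8,9,12}
'c' @ 2: {1,3,4,5,6,7,8,12}
'd' @ 3: {1,3,4,5,6,7,8,12,13}  [accepting]
'c' @ 4: {1,3,4,5,6,7,8,12}
after full input: {1,3,4,5,6,7,8,12}  (accept=13 not in)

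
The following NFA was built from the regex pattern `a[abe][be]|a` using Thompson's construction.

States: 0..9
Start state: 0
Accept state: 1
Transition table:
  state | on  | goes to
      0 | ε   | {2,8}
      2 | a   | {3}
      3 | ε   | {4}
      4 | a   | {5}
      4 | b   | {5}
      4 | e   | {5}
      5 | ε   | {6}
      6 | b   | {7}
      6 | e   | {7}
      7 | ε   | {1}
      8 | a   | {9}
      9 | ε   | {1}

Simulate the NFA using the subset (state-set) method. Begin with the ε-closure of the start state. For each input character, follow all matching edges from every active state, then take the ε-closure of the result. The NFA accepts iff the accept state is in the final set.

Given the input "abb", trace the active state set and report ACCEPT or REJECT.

Answer: ACCEPT

Steps:
initial (ε-close {0}): {0,2,8}
'a' @ 1: {1,3,4,9}  [accepting]
'b' @ 2: {5,6}
'b' @ 3: {1,7}  [accepting]
end set {1,7} — state 1 in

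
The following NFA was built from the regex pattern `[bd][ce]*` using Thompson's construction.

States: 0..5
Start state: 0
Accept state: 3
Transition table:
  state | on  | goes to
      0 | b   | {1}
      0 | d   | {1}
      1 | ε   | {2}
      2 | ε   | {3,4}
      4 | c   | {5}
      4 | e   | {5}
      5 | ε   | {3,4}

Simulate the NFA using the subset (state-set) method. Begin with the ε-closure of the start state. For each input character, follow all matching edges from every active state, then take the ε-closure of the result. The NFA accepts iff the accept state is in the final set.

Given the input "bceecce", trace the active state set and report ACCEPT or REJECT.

Answer: ACCEPT

Trace:
initial (ε-close {0}): {0}
'b' @ 1: {1,2,3,4}  ✓accept
'c' @ 2: {3,4,5}  ✓accept
'e' @ 3: {3,4,5}  ✓accept
'e' @ 4: {3,4,5}  ✓accept
'c' @ 5: {3,4,5}  ✓accept
'c' @ 6: {3,4,5}  ✓accept
'e' @ 7: {3,4,5}  ✓accept
after full input: {3,4,5}  (accept=3 in)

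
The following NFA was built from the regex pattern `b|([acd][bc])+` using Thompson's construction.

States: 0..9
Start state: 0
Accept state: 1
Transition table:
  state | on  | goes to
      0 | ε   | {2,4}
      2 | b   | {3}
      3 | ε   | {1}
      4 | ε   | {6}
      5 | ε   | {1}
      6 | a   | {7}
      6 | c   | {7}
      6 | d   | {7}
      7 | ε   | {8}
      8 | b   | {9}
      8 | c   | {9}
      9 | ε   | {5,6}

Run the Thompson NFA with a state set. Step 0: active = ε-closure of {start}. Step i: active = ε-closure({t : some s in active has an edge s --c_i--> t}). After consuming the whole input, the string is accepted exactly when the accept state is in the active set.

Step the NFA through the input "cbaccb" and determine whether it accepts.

initial (ε-close {0}): {0,2,4,6}
'c' @ 1: {7,8}
'b' @ 2: {1,5,6,9}  [accepting]
'a' @ 3: {7,8}
'c' @ 4: {1,5,6,9}  [accepting]
'c' @ 5: {7,8}
'b' @ 6: {1,5,6,9}  [accepting]
end set {1,5,6,9} — state 1 in

Answer: ACCEPT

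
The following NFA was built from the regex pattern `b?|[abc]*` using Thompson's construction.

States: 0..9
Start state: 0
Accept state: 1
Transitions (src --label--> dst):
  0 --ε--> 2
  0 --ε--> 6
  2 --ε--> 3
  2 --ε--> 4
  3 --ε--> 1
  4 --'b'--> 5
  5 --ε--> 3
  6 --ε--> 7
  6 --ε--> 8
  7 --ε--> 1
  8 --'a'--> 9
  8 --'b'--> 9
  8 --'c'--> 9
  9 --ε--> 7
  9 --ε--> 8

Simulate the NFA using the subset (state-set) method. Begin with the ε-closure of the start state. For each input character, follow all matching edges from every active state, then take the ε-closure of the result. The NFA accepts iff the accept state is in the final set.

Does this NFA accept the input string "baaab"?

Answer: ACCEPT

Steps:
start: ε-closure({0}) = {0,1,2,3,4,6,7,8}
'b' @ 1: {1,3,5,7,8,9}  (accept∈set)
'a' @ 2: {1,7,8,9}  (accept∈set)
'a' @ 3: {1,7,8,9}  (accept∈set)
'a' @ 4: {1,7,8,9}  (accept∈set)
'b' @ 5: {1,7,8,9}  (accept∈set)
final: {1,7,8,9}; accept 1 in set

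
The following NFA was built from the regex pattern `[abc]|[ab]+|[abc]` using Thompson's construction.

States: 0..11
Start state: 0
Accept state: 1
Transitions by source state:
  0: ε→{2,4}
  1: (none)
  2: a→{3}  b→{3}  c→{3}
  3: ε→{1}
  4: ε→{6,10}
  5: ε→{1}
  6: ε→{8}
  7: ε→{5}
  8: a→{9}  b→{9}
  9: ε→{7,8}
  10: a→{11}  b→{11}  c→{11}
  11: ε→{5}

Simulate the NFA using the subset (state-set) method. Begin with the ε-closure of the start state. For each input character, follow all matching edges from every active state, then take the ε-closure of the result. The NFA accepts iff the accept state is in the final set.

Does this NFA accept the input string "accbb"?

Answer: REJECT

Derivation:
initial (ε-close {0}): {0,2,4,6,8,10}
'a' @ 1: {1,3,5,7,8,9,11}  (accept∈set)
'c' @ 2: {}  — no active states
rest 'cbb' ignored (set empty)
final: {}; accept 1 not in set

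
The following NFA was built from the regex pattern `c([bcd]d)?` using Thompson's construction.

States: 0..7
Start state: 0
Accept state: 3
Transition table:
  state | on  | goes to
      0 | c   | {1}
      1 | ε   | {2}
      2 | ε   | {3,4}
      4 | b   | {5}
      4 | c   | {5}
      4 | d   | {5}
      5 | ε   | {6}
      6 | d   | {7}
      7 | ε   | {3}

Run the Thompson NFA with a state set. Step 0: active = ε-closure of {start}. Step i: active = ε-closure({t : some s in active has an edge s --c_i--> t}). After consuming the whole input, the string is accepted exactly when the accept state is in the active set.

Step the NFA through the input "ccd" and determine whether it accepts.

Answer: ACCEPT

Derivation:
S₀ = ε-closure({0}) = {0}
'c' @ 1: {1,2,3,4}  [accepting]
'c' @ 2: {5,6}
'd' @ 3: {3,7}  [accepting]
after full input: {3,7}  (accept=3 in)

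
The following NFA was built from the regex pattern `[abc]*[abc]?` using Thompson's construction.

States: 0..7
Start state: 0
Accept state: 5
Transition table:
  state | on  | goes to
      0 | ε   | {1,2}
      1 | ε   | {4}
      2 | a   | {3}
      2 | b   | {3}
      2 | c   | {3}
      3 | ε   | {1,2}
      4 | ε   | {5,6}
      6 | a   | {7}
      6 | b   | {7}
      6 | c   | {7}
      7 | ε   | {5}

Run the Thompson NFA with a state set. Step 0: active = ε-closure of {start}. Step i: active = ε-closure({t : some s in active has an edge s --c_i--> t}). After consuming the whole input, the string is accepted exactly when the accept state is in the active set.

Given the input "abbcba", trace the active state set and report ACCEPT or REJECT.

Answer: ACCEPT

Trace:
start: ε-closure({0}) = {0,1,2,4,5,6}
'a' @ 1: {1,2,3,4,5,6,7}  (accept∈set)
'b' @ 2: {1,2,3,4,5,6,7}  (accept∈set)
'b' @ 3: {1,2,3,4,5,6,7}  (accept∈set)
'c' @ 4: {1,2,3,4,5,6,7}  (accept∈set)
'b' @ 5: {1,2,3,4,5,6,7}  (accept∈set)
'a' @ 6: {1,2,3,4,5,6,7}  (accept∈set)
end set {1,2,3,4,5,6,7} — state 5 in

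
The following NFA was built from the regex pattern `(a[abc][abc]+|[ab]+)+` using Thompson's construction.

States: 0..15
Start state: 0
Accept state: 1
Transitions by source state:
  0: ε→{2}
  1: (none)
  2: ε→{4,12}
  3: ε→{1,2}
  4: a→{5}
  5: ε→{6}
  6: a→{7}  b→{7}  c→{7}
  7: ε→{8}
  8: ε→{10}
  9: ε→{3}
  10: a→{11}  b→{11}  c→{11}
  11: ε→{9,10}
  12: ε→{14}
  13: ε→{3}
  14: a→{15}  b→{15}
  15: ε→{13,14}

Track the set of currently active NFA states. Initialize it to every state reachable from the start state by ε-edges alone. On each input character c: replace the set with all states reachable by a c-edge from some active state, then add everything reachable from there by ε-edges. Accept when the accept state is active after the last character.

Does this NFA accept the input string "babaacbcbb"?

Answer: ACCEPT

Derivation:
start: ε-closure({0}) = {0,2,4,12,14}
'b' @ 1: {1,2,3,4,12,13,14,15}  ✓accept
'a' @ 2: {1,2,3,4,5,6,12,13,14,15}  ✓accept
'b' @ 3: {1,2,3,4,7,8,10,12,13,14,15}  ✓accept
'a' @ 4: {1,2,3,4,5,6,9,10,11,12,13,14,15}  ✓accept
'a' @ 5: {1,2,3,4,5,6,7,8,9,10,11,12,13,14,15}  ✓accept
'c' @ 6: {1,2,3,4,7,8,9,10,11,12,14}  ✓accept
'b' @ 7: {1,2,3,4,9,10,11,12,13,14,15}  ✓accept
'c' @ 8: {1,2,3,4,9,10,11,12,14}  ✓accept
'b' @ 9: {1,2,3,4,9,10,11,12,13,14,15}  ✓accept
'b' @ 10: {1,2,3,4,9,10,11,12,13,14,15}  ✓accept
final: {1,2,3,4,9,10,11,12,13,14,15}; accept 1 in set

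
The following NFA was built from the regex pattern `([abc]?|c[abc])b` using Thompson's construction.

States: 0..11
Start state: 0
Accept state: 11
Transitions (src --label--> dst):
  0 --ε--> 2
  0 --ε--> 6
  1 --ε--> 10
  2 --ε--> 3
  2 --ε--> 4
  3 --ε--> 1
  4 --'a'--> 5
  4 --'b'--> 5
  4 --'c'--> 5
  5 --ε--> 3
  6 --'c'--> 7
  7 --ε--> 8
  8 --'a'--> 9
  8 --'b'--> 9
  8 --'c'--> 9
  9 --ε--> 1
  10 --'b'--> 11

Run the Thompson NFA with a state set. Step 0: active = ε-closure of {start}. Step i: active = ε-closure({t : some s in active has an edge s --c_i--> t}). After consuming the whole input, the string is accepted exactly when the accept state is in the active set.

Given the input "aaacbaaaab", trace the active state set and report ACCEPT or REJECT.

initial (ε-close {0}): {0,1,2,3,4,6,10}
'a' @ 1: {1,3,5,10}
'a' @ 2: {}  — dead — no transitions
rest 'acbaaaab' ignored (set empty)
end set {} — state 11 not in

Answer: REJECT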